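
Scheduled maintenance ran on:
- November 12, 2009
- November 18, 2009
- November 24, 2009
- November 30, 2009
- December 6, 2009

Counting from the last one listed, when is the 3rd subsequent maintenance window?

December 24, 2009

The spacing is 6, 6, 6, 6 days — always 6 days.
December 6, 2009 + 6 days = December 12, 2009.
December 12, 2009 + 6 days = December 18, 2009.
December 18, 2009 + 6 days = December 24, 2009.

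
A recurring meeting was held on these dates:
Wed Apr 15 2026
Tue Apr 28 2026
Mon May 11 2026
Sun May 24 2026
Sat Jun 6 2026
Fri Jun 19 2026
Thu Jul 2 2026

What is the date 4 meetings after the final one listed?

Sun Aug 23 2026

The spacing is 13, 13, 13, 13, 13, 13 days — always 13 days.
Thu Jul 2 2026 + 13 days = Wed Jul 15 2026.
Wed Jul 15 2026 + 13 days = Tue Jul 28 2026.
Tue Jul 28 2026 + 13 days = Mon Aug 10 2026.
Mon Aug 10 2026 + 13 days = Sun Aug 23 2026.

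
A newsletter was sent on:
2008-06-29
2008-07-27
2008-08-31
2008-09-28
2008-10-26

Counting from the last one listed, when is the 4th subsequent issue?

All Sundays; the gaps (28, 35, 28, 28) vary with month length.
This is the last Sunday of each month.
November 2008 ends with Sunday 2008-11-30.
December 2008 ends with Sunday 2008-12-28.
January 2009 ends with Sunday 2009-01-25.
Last Sunday of February 2009: 2009-02-22.

2009-02-22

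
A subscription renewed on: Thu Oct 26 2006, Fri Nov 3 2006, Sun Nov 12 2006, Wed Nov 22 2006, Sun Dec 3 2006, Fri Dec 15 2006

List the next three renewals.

Gaps: 8, 9, 10, 11, 12 days — each gap is 1 larger than the previous one.
Next gap: 13 days. Fri Dec 15 2006 + 13 days = Thu Dec 28 2006.
Next gap: 14 days. Thu Dec 28 2006 + 14 days = Thu Jan 11 2007.
Next gap: 15 days. Thu Jan 11 2007 + 15 days = Fri Jan 26 2007.

Thu Dec 28 2006, Thu Jan 11 2007, Fri Jan 26 2007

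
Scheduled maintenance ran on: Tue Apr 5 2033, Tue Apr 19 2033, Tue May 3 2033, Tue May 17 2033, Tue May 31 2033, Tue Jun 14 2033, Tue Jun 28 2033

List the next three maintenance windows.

Tue Jul 12 2033, Tue Jul 26 2033, Tue Aug 9 2033

Gaps between consecutive events: 14, 14, 14, 14, 14, 14 days — a constant 14-day interval.
Tue Jun 28 2033 + 14 days = Tue Jul 12 2033.
Tue Jul 12 2033 + 14 days = Tue Jul 26 2033.
Tue Jul 26 2033 + 14 days = Tue Aug 9 2033.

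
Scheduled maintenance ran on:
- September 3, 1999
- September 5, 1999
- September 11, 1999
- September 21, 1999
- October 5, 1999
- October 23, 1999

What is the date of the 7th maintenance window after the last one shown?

The spacing grows by 4 each time: 2, 6, 10, 14, 18 days.
Next gap: 22 days. October 23, 1999 + 22 days = November 14, 1999.
Next gap: 26 days. November 14, 1999 + 26 days = December 10, 1999.
Next gap: 30 days. December 10, 1999 + 30 days = January 9, 2000.
Next gap: 34 days. January 9, 2000 + 34 days = February 12, 2000.
Next gap: 38 days. February 12, 2000 + 38 days = March 21, 2000.
Next gap: 42 days. March 21, 2000 + 42 days = May 2, 2000.
Next gap: 46 days. May 2, 2000 + 46 days = June 17, 2000.

June 17, 2000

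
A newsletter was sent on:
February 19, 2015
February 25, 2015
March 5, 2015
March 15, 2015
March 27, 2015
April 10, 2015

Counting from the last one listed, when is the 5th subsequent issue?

Gaps: 6, 8, 10, 12, 14 days — each gap is 2 larger than the previous one.
Next gap: 16 days. April 10, 2015 + 16 days = April 26, 2015.
Next gap: 18 days. April 26, 2015 + 18 days = May 14, 2015.
Next gap: 20 days. May 14, 2015 + 20 days = June 3, 2015.
Next gap: 22 days. June 3, 2015 + 22 days = June 25, 2015.
Next gap: 24 days. June 25, 2015 + 24 days = July 19, 2015.

July 19, 2015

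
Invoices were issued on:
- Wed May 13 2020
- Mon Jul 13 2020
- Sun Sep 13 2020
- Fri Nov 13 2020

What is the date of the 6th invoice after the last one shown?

The day-of-month is always 13 (61, 62, 61 days between events).
So this recurs on the 13th of every 2 months.
January 2021: Wed Jan 13 2021.
March 2021: Sat Mar 13 2021.
Next: May 2021 → Thu May 13 2021.
Next: July 2021 → Tue Jul 13 2021.
Next: September 2021 → Mon Sep 13 2021.
Next: November 2021 → Sat Nov 13 2021.

Sat Nov 13 2021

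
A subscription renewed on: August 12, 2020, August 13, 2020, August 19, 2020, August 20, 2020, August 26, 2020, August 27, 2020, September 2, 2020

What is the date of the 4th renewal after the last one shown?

Every event lands on a Wednesday or Thursday (gaps cycle 1, 6, 1, 6, 1, 6).
So the schedule is: every Wednesday and Thursday.
Next Thursday: September 3, 2020.
The following Wednesday is September 9, 2020.
The following Thursday is September 10, 2020.
Next Wednesday: September 16, 2020.

September 16, 2020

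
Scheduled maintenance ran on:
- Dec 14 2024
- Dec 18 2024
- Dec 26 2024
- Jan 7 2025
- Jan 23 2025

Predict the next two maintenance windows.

Feb 12 2025, Mar 8 2025

Gaps: 4, 8, 12, 16 days — each gap is 4 larger than the previous one.
Next gap: 20 days. Jan 23 2025 + 20 days = Feb 12 2025.
Next gap: 24 days. Feb 12 2025 + 24 days = Mar 8 2025.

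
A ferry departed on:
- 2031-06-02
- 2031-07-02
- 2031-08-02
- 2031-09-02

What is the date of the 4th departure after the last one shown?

2032-01-02

Each date is the 2nd; the gaps (30, 31, 31) track the month lengths.
The rule is the 2nd of each month.
October 2031: 2031-10-02.
Next: November 2031 → 2031-11-02.
Next: December 2031 → 2031-12-02.
January 2032: 2032-01-02.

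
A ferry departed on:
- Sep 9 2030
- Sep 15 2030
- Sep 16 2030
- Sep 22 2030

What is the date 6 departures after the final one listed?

Oct 13 2030

Gaps: 6, 1, 6 days — not constant, but cyclic with period 2.
The events fall on every Monday and Sunday.
Next Monday: Sep 23 2030.
The following Sunday is Sep 29 2030.
The following Monday is Sep 30 2030.
The following Sunday is Oct 6 2030.
The following Monday is Oct 7 2030.
Next Sunday: Oct 13 2030.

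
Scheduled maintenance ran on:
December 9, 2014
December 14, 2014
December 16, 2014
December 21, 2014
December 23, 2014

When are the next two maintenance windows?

December 28, 2014; December 30, 2014

Every event lands on a Tuesday or Sunday (gaps cycle 5, 2, 5, 2).
So the schedule is: every Tuesday and Sunday.
Next Sunday: December 28, 2014.
Next Tuesday: December 30, 2014.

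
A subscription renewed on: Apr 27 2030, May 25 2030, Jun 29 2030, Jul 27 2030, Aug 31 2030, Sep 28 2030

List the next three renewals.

All Saturdays; the gaps (28, 35, 28, 35, 28) vary with month length.
This is the last Saturday of each month.
October 2030 ends with Saturday Oct 26 2030.
November 2030 ends with Saturday Nov 30 2030.
Last Saturday of December 2030: Dec 28 2030.

Oct 26 2030, Nov 30 2030, Dec 28 2030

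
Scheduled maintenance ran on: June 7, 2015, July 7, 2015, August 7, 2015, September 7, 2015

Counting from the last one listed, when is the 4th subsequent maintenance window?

The day-of-month is always 7 (30, 31, 31 days between events).
So this recurs on the 7th of each month.
October 2015: October 7, 2015.
Next: November 2015 → November 7, 2015.
December 2015: December 7, 2015.
Next: January 2016 → January 7, 2016.

January 7, 2016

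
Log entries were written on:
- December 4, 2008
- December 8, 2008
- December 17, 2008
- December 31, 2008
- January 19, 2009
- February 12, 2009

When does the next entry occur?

March 13, 2009

Intervals are 4, 9, 14, 19, 24 days — an arithmetic progression with common difference 5.
Next gap: 29 days. February 12, 2009 + 29 days = March 13, 2009.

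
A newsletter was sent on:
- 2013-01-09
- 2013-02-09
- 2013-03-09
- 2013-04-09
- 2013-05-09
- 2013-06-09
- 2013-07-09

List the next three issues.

The day-of-month is always 9 (31, 28, 31, 30, 31, 30 days between events).
So this recurs on the 9th of each month.
Next: August 2013 → 2013-08-09.
Next: September 2013 → 2013-09-09.
October 2013: 2013-10-09.

2013-08-09, 2013-09-09, 2013-10-09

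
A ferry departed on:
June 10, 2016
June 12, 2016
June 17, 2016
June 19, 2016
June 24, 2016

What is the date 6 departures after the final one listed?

July 15, 2016

Every event lands on a Friday or Sunday (gaps cycle 2, 5, 2, 5).
So the schedule is: every Friday and Sunday.
Next Sunday: June 26, 2016.
The following Friday is July 1, 2016.
The following Sunday is July 3, 2016.
Next Friday: July 8, 2016.
The following Sunday is July 10, 2016.
Next Friday: July 15, 2016.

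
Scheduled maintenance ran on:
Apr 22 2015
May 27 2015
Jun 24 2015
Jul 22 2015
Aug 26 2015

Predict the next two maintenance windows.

Sep 23 2015, Oct 28 2015

All dates are Wednesdays, 35, 28, 28, 35 days apart.
Specifically, the 4th Wednesday of each month.
September 2015 — 4th Wednesday is Sep 23 2015.
4th Wednesday of October 2015: Oct 28 2015.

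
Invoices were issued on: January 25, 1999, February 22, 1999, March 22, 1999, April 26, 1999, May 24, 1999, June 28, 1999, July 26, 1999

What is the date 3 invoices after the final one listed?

These are Mondays at 28- or 35-day spacing (28, 28, 35, 28, 35, 28).
The pattern: 4th Monday of the month.
August 1999 — 4th Monday is August 23, 1999.
September 1999 — 4th Monday is September 27, 1999.
October 1999 — 4th Monday is October 25, 1999.

October 25, 1999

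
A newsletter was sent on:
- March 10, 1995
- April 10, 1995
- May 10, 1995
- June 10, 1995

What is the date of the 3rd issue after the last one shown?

September 10, 1995

The day-of-month is always 10 (31, 30, 31 days between events).
So this recurs on the 10th of each month.
Next: July 1995 → July 10, 1995.
August 1995: August 10, 1995.
September 1995: September 10, 1995.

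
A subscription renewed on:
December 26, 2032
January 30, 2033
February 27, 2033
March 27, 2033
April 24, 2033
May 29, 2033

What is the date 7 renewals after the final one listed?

December 25, 2033

All Sundays; the gaps (35, 28, 28, 28, 35) vary with month length.
This is the last Sunday of each month.
Last Sunday of June 2033: June 26, 2033.
July 2033 ends with Sunday July 31, 2033.
August 2033 ends with Sunday August 28, 2033.
September 2033 ends with Sunday September 25, 2033.
Last Sunday of October 2033: October 30, 2033.
Last Sunday of November 2033: November 27, 2033.
Last Sunday of December 2033: December 25, 2033.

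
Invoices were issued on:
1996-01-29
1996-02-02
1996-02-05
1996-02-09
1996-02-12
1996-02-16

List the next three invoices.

1996-02-19, 1996-02-23, 1996-02-26

The gap pattern 4, 3, 4, 3, 4 repeats every 2 events.
These are the Mondays and Fridays of each week.
Next Monday: 1996-02-19.
Next Friday: 1996-02-23.
Next Monday: 1996-02-26.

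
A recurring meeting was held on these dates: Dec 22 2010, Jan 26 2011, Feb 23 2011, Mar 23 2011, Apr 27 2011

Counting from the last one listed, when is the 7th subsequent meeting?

These are Wednesdays at 28- or 35-day spacing (35, 28, 28, 35).
The pattern: 4th Wednesday of the month.
May 2011 — 4th Wednesday is May 25 2011.
4th Wednesday of June 2011: Jun 22 2011.
July 2011 — 4th Wednesday is Jul 27 2011.
4th Wednesday of August 2011: Aug 24 2011.
4th Wednesday of September 2011: Sep 28 2011.
October 2011 — 4th Wednesday is Oct 26 2011.
November 2011 — 4th Wednesday is Nov 23 2011.

Nov 23 2011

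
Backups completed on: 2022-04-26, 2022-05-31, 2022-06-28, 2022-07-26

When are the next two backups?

These are Tuesdays with 35, 28, 28-day gaps.
Each is the final Tuesday of its month — 2022-05-31 is past the 28th, so '4th Tuesday' doesn't fit.
August 2022 ends with Tuesday 2022-08-30.
Last Tuesday of September 2022: 2022-09-27.

2022-08-30, 2022-09-27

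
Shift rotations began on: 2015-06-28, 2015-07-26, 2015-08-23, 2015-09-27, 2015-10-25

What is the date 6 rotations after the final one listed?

All dates are Sundays, 28, 28, 35, 28 days apart.
Specifically, the 4th Sunday of each month.
November 2015 — 4th Sunday is 2015-11-22.
4th Sunday of December 2015: 2015-12-27.
January 2016 — 4th Sunday is 2016-01-24.
February 2016 — 4th Sunday is 2016-02-28.
4th Sunday of March 2016: 2016-03-27.
April 2016 — 4th Sunday is 2016-04-24.

2016-04-24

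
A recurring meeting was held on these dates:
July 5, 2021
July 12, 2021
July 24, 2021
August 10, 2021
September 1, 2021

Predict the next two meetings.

September 28, 2021; October 30, 2021

Gaps: 7, 12, 17, 22 days — each gap is 5 larger than the previous one.
Next gap: 27 days. September 1, 2021 + 27 days = September 28, 2021.
Next gap: 32 days. September 28, 2021 + 32 days = October 30, 2021.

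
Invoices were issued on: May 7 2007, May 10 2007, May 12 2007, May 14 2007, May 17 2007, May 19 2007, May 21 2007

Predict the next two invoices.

May 24 2007, May 26 2007

Every event lands on a Monday or Thursday or Saturday (gaps cycle 3, 2, 2, 3, 2, 2).
So the schedule is: every Monday, Thursday and Saturday.
The following Thursday is May 24 2007.
The following Saturday is May 26 2007.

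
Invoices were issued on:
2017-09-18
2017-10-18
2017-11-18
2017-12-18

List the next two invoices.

Gaps: 30, 31, 30 days — not constant. Every event is on the 18th of the month.
Pattern: the 18th of each month.
Next: January 2018 → 2018-01-18.
February 2018: 2018-02-18.

2018-01-18, 2018-02-18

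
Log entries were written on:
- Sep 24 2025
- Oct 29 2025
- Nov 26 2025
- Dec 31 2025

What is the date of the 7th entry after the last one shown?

These are Wednesdays with 35, 28, 35-day gaps.
Each is the final Wednesday of its month — Oct 29 2025 is past the 28th, so '4th Wednesday' doesn't fit.
Last Wednesday of January 2026: Jan 28 2026.
Last Wednesday of February 2026: Feb 25 2026.
March 2026 ends with Wednesday Mar 25 2026.
Last Wednesday of April 2026: Apr 29 2026.
May 2026 ends with Wednesday May 27 2026.
Last Wednesday of June 2026: Jun 24 2026.
Last Wednesday of July 2026: Jul 29 2026.

Jul 29 2026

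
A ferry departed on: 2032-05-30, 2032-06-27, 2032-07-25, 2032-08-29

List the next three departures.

2032-09-26, 2032-10-31, 2032-11-28

All Sundays; the gaps (28, 28, 35) vary with month length.
This is the last Sunday of each month.
Last Sunday of September 2032: 2032-09-26.
October 2032 ends with Sunday 2032-10-31.
Last Sunday of November 2032: 2032-11-28.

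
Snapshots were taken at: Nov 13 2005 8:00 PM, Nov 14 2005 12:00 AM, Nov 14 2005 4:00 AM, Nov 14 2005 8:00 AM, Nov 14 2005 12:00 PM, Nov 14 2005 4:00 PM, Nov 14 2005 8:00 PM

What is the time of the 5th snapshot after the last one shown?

Gaps: 4, 4, 4, 4, 4, 4 hours — each event is 4 hours after the previous one.
Nov 14 2005 8:00 PM + 4 h = Nov 15 2005 12:00 AM.
Nov 15 2005 12:00 AM + 4 h = Nov 15 2005 4:00 AM.
Nov 15 2005 4:00 AM + 4 h = Nov 15 2005 8:00 AM.
Nov 15 2005 8:00 AM + 4 h = Nov 15 2005 12:00 PM.
Nov 15 2005 12:00 PM + 4 h = Nov 15 2005 4:00 PM.

Nov 15 2005 4:00 PM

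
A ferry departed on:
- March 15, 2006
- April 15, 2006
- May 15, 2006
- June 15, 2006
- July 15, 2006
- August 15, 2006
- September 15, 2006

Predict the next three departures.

October 15, 2006; November 15, 2006; December 15, 2006

Each date is the 15th; the gaps (31, 30, 31, 30, 31, 31) track the month lengths.
The rule is the 15th of each month.
Next: October 2006 → October 15, 2006.
November 2006: November 15, 2006.
Next: December 2006 → December 15, 2006.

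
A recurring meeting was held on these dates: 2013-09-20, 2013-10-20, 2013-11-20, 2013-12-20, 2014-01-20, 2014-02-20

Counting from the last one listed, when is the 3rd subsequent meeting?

2014-05-20

Gaps: 30, 31, 30, 31, 31 days — not constant. Every event is on the 20th of the month.
Pattern: the 20th of each month.
March 2014: 2014-03-20.
Next: April 2014 → 2014-04-20.
May 2014: 2014-05-20.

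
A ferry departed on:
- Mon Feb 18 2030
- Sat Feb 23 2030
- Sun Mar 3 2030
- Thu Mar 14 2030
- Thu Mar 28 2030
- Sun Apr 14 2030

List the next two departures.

Intervals are 5, 8, 11, 14, 17 days — an arithmetic progression with common difference 3.
Next gap: 20 days. Sun Apr 14 2030 + 20 days = Sat May 4 2030.
Next gap: 23 days. Sat May 4 2030 + 23 days = Mon May 27 2030.

Sat May 4 2030, Mon May 27 2030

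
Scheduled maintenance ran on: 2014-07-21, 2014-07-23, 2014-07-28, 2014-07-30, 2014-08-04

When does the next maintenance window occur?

Gaps: 2, 5, 2, 5 days — not constant, but cyclic with period 2.
The events fall on every Monday and Wednesday.
The following Wednesday is 2014-08-06.

2014-08-06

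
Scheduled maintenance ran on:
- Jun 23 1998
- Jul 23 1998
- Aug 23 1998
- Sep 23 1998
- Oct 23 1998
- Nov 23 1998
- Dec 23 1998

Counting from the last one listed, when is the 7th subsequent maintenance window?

Jul 23 1999

Gaps: 30, 31, 31, 30, 31, 30 days — not constant. Every event is on the 23rd of the month.
Pattern: the 23rd of each month.
Next: January 1999 → Jan 23 1999.
Next: February 1999 → Feb 23 1999.
March 1999: Mar 23 1999.
Next: April 1999 → Apr 23 1999.
May 1999: May 23 1999.
June 1999: Jun 23 1999.
July 1999: Jul 23 1999.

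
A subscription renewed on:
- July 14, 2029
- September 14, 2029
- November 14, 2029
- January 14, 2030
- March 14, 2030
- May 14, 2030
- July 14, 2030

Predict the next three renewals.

September 14, 2030; November 14, 2030; January 14, 2031

Each date is the 14th; the gaps (62, 61, 61, 59, 61, 61) track the month lengths.
The rule is the 14th of every 2 months.
Next: September 2030 → September 14, 2030.
Next: November 2030 → November 14, 2030.
Next: January 2031 → January 14, 2031.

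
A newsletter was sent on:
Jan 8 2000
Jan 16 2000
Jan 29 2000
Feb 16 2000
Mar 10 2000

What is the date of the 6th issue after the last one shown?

Gaps: 8, 13, 18, 23 days — each gap is 5 larger than the previous one.
Next gap: 28 days. Mar 10 2000 + 28 days = Apr 7 2000.
Next gap: 33 days. Apr 7 2000 + 33 days = May 10 2000.
Next gap: 38 days. May 10 2000 + 38 days = Jun 17 2000.
Next gap: 43 days. Jun 17 2000 + 43 days = Jul 30 2000.
Next gap: 48 days. Jul 30 2000 + 48 days = Sep 16 2000.
Next gap: 53 days. Sep 16 2000 + 53 days = Nov 8 2000.

Nov 8 2000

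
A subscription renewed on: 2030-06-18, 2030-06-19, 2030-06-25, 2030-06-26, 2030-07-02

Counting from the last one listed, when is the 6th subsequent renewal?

Every event lands on a Tuesday or Wednesday (gaps cycle 1, 6, 1, 6).
So the schedule is: every Tuesday and Wednesday.
Next Wednesday: 2030-07-03.
Next Tuesday: 2030-07-09.
The following Wednesday is 2030-07-10.
Next Tuesday: 2030-07-16.
The following Wednesday is 2030-07-17.
The following Tuesday is 2030-07-23.

2030-07-23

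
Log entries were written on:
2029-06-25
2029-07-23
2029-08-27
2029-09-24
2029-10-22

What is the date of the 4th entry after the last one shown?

These are Mondays at 28- or 35-day spacing (28, 35, 28, 28).
The pattern: 4th Monday of the month.
4th Monday of November 2029: 2029-11-26.
December 2029 — 4th Monday is 2029-12-24.
4th Monday of January 2030: 2030-01-28.
4th Monday of February 2030: 2030-02-25.

2030-02-25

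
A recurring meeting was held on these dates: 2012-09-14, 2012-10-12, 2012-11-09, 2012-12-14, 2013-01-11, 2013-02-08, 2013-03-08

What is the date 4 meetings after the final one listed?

All dates are Fridays, 28, 28, 35, 28, 28, 28 days apart.
Specifically, the 2nd Friday of each month.
April 2013 — 2nd Friday is 2013-04-12.
May 2013 — 2nd Friday is 2013-05-10.
2nd Friday of June 2013: 2013-06-14.
July 2013 — 2nd Friday is 2013-07-12.

2013-07-12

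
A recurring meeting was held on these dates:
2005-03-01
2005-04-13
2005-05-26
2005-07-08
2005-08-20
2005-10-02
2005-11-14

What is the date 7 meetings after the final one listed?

2006-09-11

Gaps between consecutive events: 43, 43, 43, 43, 43, 43 days — a constant 43-day interval.
2005-11-14 + 43 days = 2005-12-27.
2005-12-27 + 43 days = 2006-02-08.
2006-02-08 + 43 days = 2006-03-23.
2006-03-23 + 43 days = 2006-05-05.
2006-05-05 + 43 days = 2006-06-17.
2006-06-17 + 43 days = 2006-07-30.
2006-07-30 + 43 days = 2006-09-11.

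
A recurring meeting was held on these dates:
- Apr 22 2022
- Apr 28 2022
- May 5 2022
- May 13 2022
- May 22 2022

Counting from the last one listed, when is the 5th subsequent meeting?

The spacing grows by 1 each time: 6, 7, 8, 9 days.
Next gap: 10 days. May 22 2022 + 10 days = Jun 1 2022.
Next gap: 11 days. Jun 1 2022 + 11 days = Jun 12 2022.
Next gap: 12 days. Jun 12 2022 + 12 days = Jun 24 2022.
Next gap: 13 days. Jun 24 2022 + 13 days = Jul 7 2022.
Next gap: 14 days. Jul 7 2022 + 14 days = Jul 21 2022.

Jul 21 2022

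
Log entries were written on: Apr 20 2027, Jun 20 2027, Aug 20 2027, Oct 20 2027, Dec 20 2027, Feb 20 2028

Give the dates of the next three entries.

Apr 20 2028, Jun 20 2028, Aug 20 2028

The day-of-month is always 20 (61, 61, 61, 61, 62 days between events).
So this recurs on the 20th of every 2 months.
Next: April 2028 → Apr 20 2028.
Next: June 2028 → Jun 20 2028.
Next: August 2028 → Aug 20 2028.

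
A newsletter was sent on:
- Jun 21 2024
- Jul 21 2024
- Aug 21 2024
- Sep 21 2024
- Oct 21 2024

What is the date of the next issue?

Nov 21 2024

The day-of-month is always 21 (30, 31, 31, 30 days between events).
So this recurs on the 21st of each month.
November 2024: Nov 21 2024.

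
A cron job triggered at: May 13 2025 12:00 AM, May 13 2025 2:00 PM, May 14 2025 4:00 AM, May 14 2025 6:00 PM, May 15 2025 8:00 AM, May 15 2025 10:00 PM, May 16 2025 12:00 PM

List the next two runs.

May 17 2025 2:00 AM, May 17 2025 4:00 PM

The interval is a steady 14 hours (14, 14, 14, 14, 14, 14).
May 16 2025 12:00 PM + 14 h = May 17 2025 2:00 AM.
May 17 2025 2:00 AM + 14 h = May 17 2025 4:00 PM.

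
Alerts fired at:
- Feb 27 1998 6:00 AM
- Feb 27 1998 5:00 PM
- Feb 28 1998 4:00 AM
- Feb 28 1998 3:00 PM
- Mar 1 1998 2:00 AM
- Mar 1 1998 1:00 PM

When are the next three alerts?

Mar 2 1998 12:00 AM, Mar 2 1998 11:00 AM, Mar 2 1998 10:00 PM

Gaps: 11, 11, 11, 11, 11 hours — each event is 11 hours after the previous one.
Mar 1 1998 1:00 PM + 11 h = Mar 2 1998 12:00 AM.
Mar 2 1998 12:00 AM + 11 h = Mar 2 1998 11:00 AM.
Mar 2 1998 11:00 AM + 11 h = Mar 2 1998 10:00 PM.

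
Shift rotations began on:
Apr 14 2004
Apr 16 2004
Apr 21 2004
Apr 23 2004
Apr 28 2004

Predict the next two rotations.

Apr 30 2004, May 5 2004

The gap pattern 2, 5, 2, 5 repeats every 2 events.
These are the Wednesdays and Fridays of each week.
The following Friday is Apr 30 2004.
Next Wednesday: May 5 2004.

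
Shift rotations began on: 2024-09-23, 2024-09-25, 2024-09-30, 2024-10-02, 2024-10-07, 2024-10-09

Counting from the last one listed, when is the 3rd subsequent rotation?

2024-10-21

Gaps: 2, 5, 2, 5, 2 days — not constant, but cyclic with period 2.
The events fall on every Monday and Wednesday.
Next Monday: 2024-10-14.
The following Wednesday is 2024-10-16.
The following Monday is 2024-10-21.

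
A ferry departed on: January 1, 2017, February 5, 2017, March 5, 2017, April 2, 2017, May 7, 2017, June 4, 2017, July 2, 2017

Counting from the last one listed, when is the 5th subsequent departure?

All dates are Sundays, 35, 28, 28, 35, 28, 28 days apart.
Specifically, the 1st Sunday of each month.
August 2017 — 1st Sunday is August 6, 2017.
September 2017 — 1st Sunday is September 3, 2017.
October 2017 — 1st Sunday is October 1, 2017.
1st Sunday of November 2017: November 5, 2017.
December 2017 — 1st Sunday is December 3, 2017.

December 3, 2017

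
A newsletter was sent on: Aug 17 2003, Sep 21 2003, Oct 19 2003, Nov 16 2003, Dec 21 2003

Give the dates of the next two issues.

These are Sundays at 28- or 35-day spacing (35, 28, 28, 35).
The pattern: 3rd Sunday of the month.
January 2004 — 3rd Sunday is Jan 18 2004.
February 2004 — 3rd Sunday is Feb 15 2004.

Jan 18 2004, Feb 15 2004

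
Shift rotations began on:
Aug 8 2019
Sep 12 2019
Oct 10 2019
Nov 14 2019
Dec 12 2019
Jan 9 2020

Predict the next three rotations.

Feb 13 2020, Mar 12 2020, Apr 9 2020

Gaps: 35, 28, 35, 28, 28 days — a mix of 28 and 35. Every date is a Thursday.
Each is the 2nd Thursday of its month.
2nd Thursday of February 2020: Feb 13 2020.
2nd Thursday of March 2020: Mar 12 2020.
April 2020 — 2nd Thursday is Apr 9 2020.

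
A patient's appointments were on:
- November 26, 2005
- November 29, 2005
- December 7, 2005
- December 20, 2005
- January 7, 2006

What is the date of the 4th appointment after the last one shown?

The spacing grows by 5 each time: 3, 8, 13, 18 days.
Next gap: 23 days. January 7, 2006 + 23 days = January 30, 2006.
Next gap: 28 days. January 30, 2006 + 28 days = February 27, 2006.
Next gap: 33 days. February 27, 2006 + 33 days = April 1, 2006.
Next gap: 38 days. April 1, 2006 + 38 days = May 9, 2006.

May 9, 2006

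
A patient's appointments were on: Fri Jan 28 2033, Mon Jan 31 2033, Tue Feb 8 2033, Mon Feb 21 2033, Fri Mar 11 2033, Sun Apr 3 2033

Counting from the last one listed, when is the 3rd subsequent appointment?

Mon Jul 11 2033

Intervals are 3, 8, 13, 18, 23 days — an arithmetic progression with common difference 5.
Next gap: 28 days. Sun Apr 3 2033 + 28 days = Sun May 1 2033.
Next gap: 33 days. Sun May 1 2033 + 33 days = Fri Jun 3 2033.
Next gap: 38 days. Fri Jun 3 2033 + 38 days = Mon Jul 11 2033.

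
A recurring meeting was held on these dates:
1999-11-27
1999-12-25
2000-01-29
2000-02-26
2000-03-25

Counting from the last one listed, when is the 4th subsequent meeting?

Every date is a Saturday; gaps 28, 35, 28, 28 days.
Each is the last Saturday of its month (at least one falls on the 29th or later, ruling out '4th Saturday').
Last Saturday of April 2000: 2000-04-29.
May 2000 ends with Saturday 2000-05-27.
Last Saturday of June 2000: 2000-06-24.
Last Saturday of July 2000: 2000-07-29.

2000-07-29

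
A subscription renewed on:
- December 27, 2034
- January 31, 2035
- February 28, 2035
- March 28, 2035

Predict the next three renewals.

Every date is a Wednesday; gaps 35, 28, 28 days.
Each is the last Wednesday of its month (at least one falls on the 29th or later, ruling out '4th Wednesday').
Last Wednesday of April 2035: April 25, 2035.
Last Wednesday of May 2035: May 30, 2035.
Last Wednesday of June 2035: June 27, 2035.

April 25, 2035; May 30, 2035; June 27, 2035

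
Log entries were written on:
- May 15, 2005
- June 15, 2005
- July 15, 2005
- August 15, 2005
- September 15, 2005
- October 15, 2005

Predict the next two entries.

November 15, 2005; December 15, 2005

Each date is the 15th; the gaps (31, 30, 31, 31, 30) track the month lengths.
The rule is the 15th of each month.
November 2005: November 15, 2005.
Next: December 2005 → December 15, 2005.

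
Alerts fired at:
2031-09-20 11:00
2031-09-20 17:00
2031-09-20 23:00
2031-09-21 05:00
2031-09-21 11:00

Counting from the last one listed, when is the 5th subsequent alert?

Spacing: 6, 6, 6, 6 h — constant 6 h.
2031-09-21 11:00 + 6 h = 2031-09-21 17:00.
2031-09-21 17:00 + 6 h = 2031-09-21 23:00.
2031-09-21 23:00 + 6 h = 2031-09-22 05:00.
2031-09-22 05:00 + 6 h = 2031-09-22 11:00.
2031-09-22 11:00 + 6 h = 2031-09-22 17:00.

2031-09-22 17:00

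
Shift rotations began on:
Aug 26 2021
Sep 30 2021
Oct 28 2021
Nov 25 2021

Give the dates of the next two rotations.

Dec 30 2021, Jan 27 2022

Every date is a Thursday; gaps 35, 28, 28 days.
Each is the last Thursday of its month (at least one falls on the 29th or later, ruling out '4th Thursday').
Last Thursday of December 2021: Dec 30 2021.
Last Thursday of January 2022: Jan 27 2022.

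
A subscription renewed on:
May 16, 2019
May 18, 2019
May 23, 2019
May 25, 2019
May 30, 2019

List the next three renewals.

June 1, 2019; June 6, 2019; June 8, 2019

Gaps: 2, 5, 2, 5 days — not constant, but cyclic with period 2.
The events fall on every Thursday and Saturday.
The following Saturday is June 1, 2019.
The following Thursday is June 6, 2019.
The following Saturday is June 8, 2019.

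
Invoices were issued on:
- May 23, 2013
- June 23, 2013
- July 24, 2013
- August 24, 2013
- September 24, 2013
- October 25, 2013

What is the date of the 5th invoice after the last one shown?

March 29, 2014

Every event comes 31 days after the last (31, 31, 31, 31, 31).
October 25, 2013 + 31 days = November 25, 2013.
November 25, 2013 + 31 days = December 26, 2013.
December 26, 2013 + 31 days = January 26, 2014.
January 26, 2014 + 31 days = February 26, 2014.
February 26, 2014 + 31 days = March 29, 2014.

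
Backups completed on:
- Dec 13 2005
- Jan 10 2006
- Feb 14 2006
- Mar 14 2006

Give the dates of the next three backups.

Gaps: 28, 35, 28 days — a mix of 28 and 35. Every date is a Tuesday.
Each is the 2nd Tuesday of its month.
April 2006 — 2nd Tuesday is Apr 11 2006.
May 2006 — 2nd Tuesday is May 9 2006.
2nd Tuesday of June 2006: Jun 13 2006.

Apr 11 2006, May 9 2006, Jun 13 2006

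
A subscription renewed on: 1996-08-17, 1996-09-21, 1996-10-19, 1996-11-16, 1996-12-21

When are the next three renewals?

1997-01-18, 1997-02-15, 1997-03-15

These are Saturdays at 28- or 35-day spacing (35, 28, 28, 35).
The pattern: 3rd Saturday of the month.
January 1997 — 3rd Saturday is 1997-01-18.
3rd Saturday of February 1997: 1997-02-15.
3rd Saturday of March 1997: 1997-03-15.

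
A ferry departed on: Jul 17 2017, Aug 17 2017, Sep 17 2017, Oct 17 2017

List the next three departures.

Nov 17 2017, Dec 17 2017, Jan 17 2018

The day-of-month is always 17 (31, 31, 30 days between events).
So this recurs on the 17th of each month.
Next: November 2017 → Nov 17 2017.
Next: December 2017 → Dec 17 2017.
Next: January 2018 → Jan 17 2018.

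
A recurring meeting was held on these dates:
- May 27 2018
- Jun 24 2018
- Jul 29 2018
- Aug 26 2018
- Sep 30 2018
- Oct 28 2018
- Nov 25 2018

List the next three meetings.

Every date is a Sunday; gaps 28, 35, 28, 35, 28, 28 days.
Each is the last Sunday of its month (at least one falls on the 29th or later, ruling out '4th Sunday').
December 2018 ends with Sunday Dec 30 2018.
Last Sunday of January 2019: Jan 27 2019.
February 2019 ends with Sunday Feb 24 2019.

Dec 30 2018, Jan 27 2019, Feb 24 2019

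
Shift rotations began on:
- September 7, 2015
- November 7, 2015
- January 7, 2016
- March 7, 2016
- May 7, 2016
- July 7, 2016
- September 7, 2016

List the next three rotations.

Each date is the 7th; the gaps (61, 61, 60, 61, 61, 62) track the month lengths.
The rule is the 7th of every 2 months.
Next: November 2016 → November 7, 2016.
Next: January 2017 → January 7, 2017.
Next: March 2017 → March 7, 2017.

November 7, 2016; January 7, 2017; March 7, 2017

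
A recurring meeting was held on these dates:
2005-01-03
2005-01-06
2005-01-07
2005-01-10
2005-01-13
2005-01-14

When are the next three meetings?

Gaps: 3, 1, 3, 3, 1 days — not constant, but cyclic with period 3.
The events fall on every Monday, Thursday and Friday.
Next Monday: 2005-01-17.
Next Thursday: 2005-01-20.
Next Friday: 2005-01-21.

2005-01-17, 2005-01-20, 2005-01-21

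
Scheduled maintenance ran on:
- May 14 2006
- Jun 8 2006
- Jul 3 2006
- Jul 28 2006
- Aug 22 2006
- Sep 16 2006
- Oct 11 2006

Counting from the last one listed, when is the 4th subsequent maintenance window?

The spacing is 25, 25, 25, 25, 25, 25 days — always 25 days.
Oct 11 2006 + 25 days = Nov 5 2006.
Nov 5 2006 + 25 days = Nov 30 2006.
Nov 30 2006 + 25 days = Dec 25 2006.
Dec 25 2006 + 25 days = Jan 19 2007.

Jan 19 2007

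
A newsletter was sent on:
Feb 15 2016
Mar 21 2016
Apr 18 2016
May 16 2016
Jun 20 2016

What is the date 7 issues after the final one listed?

Gaps: 35, 28, 28, 35 days — a mix of 28 and 35. Every date is a Monday.
Each is the 3rd Monday of its month.
3rd Monday of July 2016: Jul 18 2016.
3rd Monday of August 2016: Aug 15 2016.
3rd Monday of September 2016: Sep 19 2016.
October 2016 — 3rd Monday is Oct 17 2016.
November 2016 — 3rd Monday is Nov 21 2016.
3rd Monday of December 2016: Dec 19 2016.
January 2017 — 3rd Monday is Jan 16 2017.

Jan 16 2017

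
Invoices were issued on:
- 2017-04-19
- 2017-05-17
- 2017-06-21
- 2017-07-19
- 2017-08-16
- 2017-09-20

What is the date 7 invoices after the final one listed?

2018-04-18

Gaps: 28, 35, 28, 28, 35 days — a mix of 28 and 35. Every date is a Wednesday.
Each is the 3rd Wednesday of its month.
October 2017 — 3rd Wednesday is 2017-10-18.
3rd Wednesday of November 2017: 2017-11-15.
3rd Wednesday of December 2017: 2017-12-20.
3rd Wednesday of January 2018: 2018-01-17.
February 2018 — 3rd Wednesday is 2018-02-21.
3rd Wednesday of March 2018: 2018-03-21.
April 2018 — 3rd Wednesday is 2018-04-18.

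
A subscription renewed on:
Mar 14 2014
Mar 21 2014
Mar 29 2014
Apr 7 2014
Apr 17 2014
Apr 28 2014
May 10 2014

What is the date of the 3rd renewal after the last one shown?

Gaps: 7, 8, 9, 10, 11, 12 days — each gap is 1 larger than the previous one.
Next gap: 13 days. May 10 2014 + 13 days = May 23 2014.
Next gap: 14 days. May 23 2014 + 14 days = Jun 6 2014.
Next gap: 15 days. Jun 6 2014 + 15 days = Jun 21 2014.

Jun 21 2014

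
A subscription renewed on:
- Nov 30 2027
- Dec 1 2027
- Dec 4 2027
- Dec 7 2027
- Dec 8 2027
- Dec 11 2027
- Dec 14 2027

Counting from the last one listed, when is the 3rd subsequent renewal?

Every event lands on a Tuesday or Wednesday or Saturday (gaps cycle 1, 3, 3, 1, 3, 3).
So the schedule is: every Tuesday, Wednesday and Saturday.
Next Wednesday: Dec 15 2027.
The following Saturday is Dec 18 2027.
Next Tuesday: Dec 21 2027.

Dec 21 2027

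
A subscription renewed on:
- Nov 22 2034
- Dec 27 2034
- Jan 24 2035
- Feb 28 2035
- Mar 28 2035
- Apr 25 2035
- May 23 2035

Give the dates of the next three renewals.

Jun 27 2035, Jul 25 2035, Aug 22 2035

Gaps: 35, 28, 35, 28, 28, 28 days — a mix of 28 and 35. Every date is a Wednesday.
Each is the 4th Wednesday of its month.
4th Wednesday of June 2035: Jun 27 2035.
4th Wednesday of July 2035: Jul 25 2035.
4th Wednesday of August 2035: Aug 22 2035.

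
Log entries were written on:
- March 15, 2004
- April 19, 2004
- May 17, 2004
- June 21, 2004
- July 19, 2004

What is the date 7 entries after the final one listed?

All dates are Mondays, 35, 28, 35, 28 days apart.
Specifically, the 3rd Monday of each month.
August 2004 — 3rd Monday is August 16, 2004.
3rd Monday of September 2004: September 20, 2004.
October 2004 — 3rd Monday is October 18, 2004.
3rd Monday of November 2004: November 15, 2004.
December 2004 — 3rd Monday is December 20, 2004.
January 2005 — 3rd Monday is January 17, 2005.
3rd Monday of February 2005: February 21, 2005.

February 21, 2005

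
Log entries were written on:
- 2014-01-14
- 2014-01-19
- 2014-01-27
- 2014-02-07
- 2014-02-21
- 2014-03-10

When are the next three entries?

2014-03-30, 2014-04-22, 2014-05-18

Intervals are 5, 8, 11, 14, 17 days — an arithmetic progression with common difference 3.
Next gap: 20 days. 2014-03-10 + 20 days = 2014-03-30.
Next gap: 23 days. 2014-03-30 + 23 days = 2014-04-22.
Next gap: 26 days. 2014-04-22 + 26 days = 2014-05-18.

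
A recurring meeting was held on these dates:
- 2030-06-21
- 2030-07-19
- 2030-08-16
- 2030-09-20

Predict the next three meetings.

2030-10-18, 2030-11-15, 2030-12-20

Gaps: 28, 28, 35 days — a mix of 28 and 35. Every date is a Friday.
Each is the 3rd Friday of its month.
3rd Friday of October 2030: 2030-10-18.
3rd Friday of November 2030: 2030-11-15.
3rd Friday of December 2030: 2030-12-20.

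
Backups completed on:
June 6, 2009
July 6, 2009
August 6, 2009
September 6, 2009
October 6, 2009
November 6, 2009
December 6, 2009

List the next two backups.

Each date is the 6th; the gaps (30, 31, 31, 30, 31, 30) track the month lengths.
The rule is the 6th of each month.
January 2010: January 6, 2010.
Next: February 2010 → February 6, 2010.

January 6, 2010; February 6, 2010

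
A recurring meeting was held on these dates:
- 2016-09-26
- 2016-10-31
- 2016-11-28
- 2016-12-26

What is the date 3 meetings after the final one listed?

All Mondays; the gaps (35, 28, 28) vary with month length.
This is the last Monday of each month.
January 2017 ends with Monday 2017-01-30.
February 2017 ends with Monday 2017-02-27.
Last Monday of March 2017: 2017-03-27.

2017-03-27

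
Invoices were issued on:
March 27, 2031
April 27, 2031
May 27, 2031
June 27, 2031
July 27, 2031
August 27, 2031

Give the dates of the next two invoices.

The day-of-month is always 27 (31, 30, 31, 30, 31 days between events).
So this recurs on the 27th of each month.
Next: September 2031 → September 27, 2031.
Next: October 2031 → October 27, 2031.

September 27, 2031; October 27, 2031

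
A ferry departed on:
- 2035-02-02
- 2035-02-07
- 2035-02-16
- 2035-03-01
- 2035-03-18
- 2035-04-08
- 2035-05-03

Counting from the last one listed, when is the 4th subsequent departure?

Gaps: 5, 9, 13, 17, 21, 25 days — each gap is 4 larger than the previous one.
Next gap: 29 days. 2035-05-03 + 29 days = 2035-06-01.
Next gap: 33 days. 2035-06-01 + 33 days = 2035-07-04.
Next gap: 37 days. 2035-07-04 + 37 days = 2035-08-10.
Next gap: 41 days. 2035-08-10 + 41 days = 2035-09-20.

2035-09-20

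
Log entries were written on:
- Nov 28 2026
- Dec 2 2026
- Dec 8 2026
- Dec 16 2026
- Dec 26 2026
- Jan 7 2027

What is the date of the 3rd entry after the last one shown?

The spacing grows by 2 each time: 4, 6, 8, 10, 12 days.
Next gap: 14 days. Jan 7 2027 + 14 days = Jan 21 2027.
Next gap: 16 days. Jan 21 2027 + 16 days = Feb 6 2027.
Next gap: 18 days. Feb 6 2027 + 18 days = Feb 24 2027.

Feb 24 2027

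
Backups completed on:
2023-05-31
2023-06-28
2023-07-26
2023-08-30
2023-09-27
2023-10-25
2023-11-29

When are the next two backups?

2023-12-27, 2024-01-31

All Wednesdays; the gaps (28, 28, 35, 28, 28, 35) vary with month length.
This is the last Wednesday of each month.
Last Wednesday of December 2023: 2023-12-27.
January 2024 ends with Wednesday 2024-01-31.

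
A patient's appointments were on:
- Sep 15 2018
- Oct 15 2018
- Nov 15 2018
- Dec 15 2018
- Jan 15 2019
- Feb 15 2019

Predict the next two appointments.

Mar 15 2019, Apr 15 2019

Each date is the 15th; the gaps (30, 31, 30, 31, 31) track the month lengths.
The rule is the 15th of each month.
March 2019: Mar 15 2019.
April 2019: Apr 15 2019.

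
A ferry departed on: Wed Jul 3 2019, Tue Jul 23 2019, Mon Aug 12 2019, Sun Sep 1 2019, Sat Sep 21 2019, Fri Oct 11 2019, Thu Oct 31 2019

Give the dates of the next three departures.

The spacing is 20, 20, 20, 20, 20, 20 days — always 20 days.
Thu Oct 31 2019 + 20 days = Wed Nov 20 2019.
Wed Nov 20 2019 + 20 days = Tue Dec 10 2019.
Tue Dec 10 2019 + 20 days = Mon Dec 30 2019.

Wed Nov 20 2019, Tue Dec 10 2019, Mon Dec 30 2019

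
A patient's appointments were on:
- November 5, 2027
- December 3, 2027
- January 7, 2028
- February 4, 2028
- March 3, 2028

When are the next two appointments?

April 7, 2028; May 5, 2028

Gaps: 28, 35, 28, 28 days — a mix of 28 and 35. Every date is a Friday.
Each is the 1st Friday of its month.
April 2028 — 1st Friday is April 7, 2028.
1st Friday of May 2028: May 5, 2028.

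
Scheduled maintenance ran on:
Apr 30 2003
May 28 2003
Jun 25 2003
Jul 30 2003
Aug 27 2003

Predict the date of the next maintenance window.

These are Wednesdays with 28, 28, 35, 28-day gaps.
Each is the final Wednesday of its month — Apr 30 2003 is past the 28th, so '4th Wednesday' doesn't fit.
Last Wednesday of September 2003: Sep 24 2003.

Sep 24 2003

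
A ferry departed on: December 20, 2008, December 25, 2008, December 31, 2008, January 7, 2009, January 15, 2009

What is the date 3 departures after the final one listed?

Gaps: 5, 6, 7, 8 days — each gap is 1 larger than the previous one.
Next gap: 9 days. January 15, 2009 + 9 days = January 24, 2009.
Next gap: 10 days. January 24, 2009 + 10 days = February 3, 2009.
Next gap: 11 days. February 3, 2009 + 11 days = February 14, 2009.

February 14, 2009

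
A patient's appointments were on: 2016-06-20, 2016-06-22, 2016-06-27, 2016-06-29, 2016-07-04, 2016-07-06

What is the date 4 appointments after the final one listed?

Every event lands on a Monday or Wednesday (gaps cycle 2, 5, 2, 5, 2).
So the schedule is: every Monday and Wednesday.
Next Monday: 2016-07-11.
Next Wednesday: 2016-07-13.
The following Monday is 2016-07-18.
The following Wednesday is 2016-07-20.

2016-07-20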